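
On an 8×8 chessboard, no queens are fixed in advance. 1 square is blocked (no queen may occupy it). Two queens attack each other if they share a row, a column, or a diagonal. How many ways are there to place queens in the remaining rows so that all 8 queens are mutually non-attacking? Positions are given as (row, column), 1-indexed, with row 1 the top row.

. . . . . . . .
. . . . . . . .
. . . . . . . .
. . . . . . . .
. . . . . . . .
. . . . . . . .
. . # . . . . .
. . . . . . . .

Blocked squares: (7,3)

78

Branch on row 1: col 1 → 4; col 2 → 7; col 3 → 16; col 4 → 12; col 5 → 15; col 6 → 16; col 7 → 5; col 8 → 3.
Sum: 4 + 7 + 16 + 12 + 15 + 16 + 5 + 3 = 78.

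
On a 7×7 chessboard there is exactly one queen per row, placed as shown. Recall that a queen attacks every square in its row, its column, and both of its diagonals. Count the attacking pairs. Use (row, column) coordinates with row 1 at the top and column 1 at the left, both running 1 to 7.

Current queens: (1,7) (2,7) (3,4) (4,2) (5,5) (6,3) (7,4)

4

Same column: (1,7)–(2,7) (column 7); (3,4)–(7,4) (column 4).
Same diagonal: (2,7)–(6,3) (|2−6| = |7−3| = 4); (6,3)–(7,4) (|6−7| = |3−4| = 1).
Total attacking pairs: 4.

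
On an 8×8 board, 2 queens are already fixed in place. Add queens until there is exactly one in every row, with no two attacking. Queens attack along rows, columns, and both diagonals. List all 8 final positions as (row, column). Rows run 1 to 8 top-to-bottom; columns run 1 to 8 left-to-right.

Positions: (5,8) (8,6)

(1,3) (2,1) (3,7) (4,5) (5,8) (6,2) (7,4) (8,6)

Row 1: attacked by (5,8)→{4,8}; (8,6)→{6}. Safe: 1, 2, 3, 5, 7. Place at column 3.
Row 2: attacked by (1,3)→{2,3,4}; (5,8)→{5,8}; (8,6)→{6}. Safe: 1, 7. Place at column 1.
Row 3: attacked by (1,3)→{1,3,5}; (2,1)→{1,2}; (5,8)→{6,8}; (8,6)→{1,6}. Safe: 4, 7. Place at column 7.
Row 4: attacked by (1,3)→{3,6}; (2,1)→{1,3}; (3,7)→{6,7,8}; (5,8)→{7,8}; (8,6)→{2,6}. Safe: 4, 5. Place at column 5.
Row 6: attacked by (1,3)→{3,8}; (2,1)→{1,5}; (3,7)→{4,7}; (4,5)→{3,5,7}; (5,8)→{7,8}; (8,6)→{4,6,8}. Safe: 2. Place at column 2.
Row 7: attacked by (1,3)→{3}; (2,1)→{1,6}; (3,7)→{3,7}; (4,5)→{2,5,8}; (5,8)→{6,8}; (6,2)→{1,2,3}; (8,6)→{5,6,7}. Safe: 4. Place at column 4.
Columns [3, 1, 7, 5, 8, 2, 4, 6], r−c [-2, 1, -4, -1, -3, 4, 3, 2], r+c [4, 3, 10, 9, 13, 8, 11, 14] are all distinct, so no two queens attack.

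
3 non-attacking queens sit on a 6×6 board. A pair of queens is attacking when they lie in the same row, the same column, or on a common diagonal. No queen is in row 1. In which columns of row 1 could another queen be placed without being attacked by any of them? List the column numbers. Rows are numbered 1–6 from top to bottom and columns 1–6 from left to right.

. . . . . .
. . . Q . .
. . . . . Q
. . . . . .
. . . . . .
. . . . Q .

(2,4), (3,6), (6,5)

(2,4) attacks row 1 at column 4 and diagonals 3, 5.
(3,6) attacks row 1 at column 6 and diagonals 4.
(6,5) attacks row 1 at column 5.
Attacked columns: {3, 4, 5, 6}. Safe: {1, 2}.

columns 1, 2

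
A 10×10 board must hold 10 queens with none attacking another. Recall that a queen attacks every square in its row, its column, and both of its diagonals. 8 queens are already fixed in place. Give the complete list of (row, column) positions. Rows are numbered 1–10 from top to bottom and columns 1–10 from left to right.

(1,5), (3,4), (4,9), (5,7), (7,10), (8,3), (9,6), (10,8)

(1,5) (2,1) (3,4) (4,9) (5,7) (6,2) (7,10) (8,3) (9,6) (10,8)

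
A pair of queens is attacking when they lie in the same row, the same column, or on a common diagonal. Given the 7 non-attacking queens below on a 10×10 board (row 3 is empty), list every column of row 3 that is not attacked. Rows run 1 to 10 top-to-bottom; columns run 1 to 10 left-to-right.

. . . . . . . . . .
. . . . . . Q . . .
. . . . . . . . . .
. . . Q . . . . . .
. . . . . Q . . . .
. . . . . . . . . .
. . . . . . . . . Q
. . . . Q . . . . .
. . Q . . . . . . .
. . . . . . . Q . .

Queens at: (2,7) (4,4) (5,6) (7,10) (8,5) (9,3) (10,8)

columns 2

(2,7) attacks row 3 at column 7 and diagonals 6, 8.
(4,4) attacks row 3 at column 4 and diagonals 3, 5.
(5,6) attacks row 3 at column 6 and diagonals 4, 8.
(7,10) attacks row 3 at column 10 and diagonals 6.
(8,5) attacks row 3 at column 5 and diagonals 10.
(9,3) attacks row 3 at column 3 and diagonals 9.
(10,8) attacks row 3 at column 8 and diagonals 1.
Attacked columns: {1, 3, 4, 5, 6, 7, 8, 9, 10}. Safe: {2}.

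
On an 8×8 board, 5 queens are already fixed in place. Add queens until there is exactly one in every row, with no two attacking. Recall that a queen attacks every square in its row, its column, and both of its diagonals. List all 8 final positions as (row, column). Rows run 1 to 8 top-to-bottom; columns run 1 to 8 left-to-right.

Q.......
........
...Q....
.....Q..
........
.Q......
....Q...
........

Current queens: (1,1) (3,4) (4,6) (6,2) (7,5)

(1,1) (2,7) (3,4) (4,6) (5,8) (6,2) (7,5) (8,3)

Row 2: attacked by (1,1)→{1,2}; (3,4)→{3,4,5}; (4,6)→{4,6,8}; (6,2)→{2,6}; (7,5)→{5}. Safe: 7. Place at column 7.
Row 5: attacked by (1,1)→{1,5}; (2,7)→{4,7}; (3,4)→{2,4,6}; (4,6)→{5,6,7}; (6,2)→{1,2,3}; (7,5)→{3,5,7}. Safe: 8. Place at column 8.
Row 8: attacked by (1,1)→{1,8}; (2,7)→{1,7}; (3,4)→{4}; (4,6)→{2,6}; (5,8)→{5,8}; (6,2)→{2,4}; (7,5)→{4,5,6}. Safe: 3. Place at column 3.
Columns [1, 7, 4, 6, 8, 2, 5, 3], r−c [0, -5, -1, -2, -3, 4, 2, 5], r+c [2, 9, 7, 10, 13, 8, 12, 11] are all distinct, so no two queens attack.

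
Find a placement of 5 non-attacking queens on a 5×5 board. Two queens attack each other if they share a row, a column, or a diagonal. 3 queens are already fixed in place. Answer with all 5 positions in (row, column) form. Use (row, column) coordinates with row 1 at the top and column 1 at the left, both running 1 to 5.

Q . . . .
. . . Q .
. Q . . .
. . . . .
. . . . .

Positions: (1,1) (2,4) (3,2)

(1,1) (2,4) (3,2) (4,5) (5,3)

Row 4: attacked by (1,1)→{1,4}; (2,4)→{2,4}; (3,2)→{1,2,3}. Safe: 5. Place at column 5.
Row 5: attacked by (1,1)→{1,5}; (2,4)→{1,4}; (3,2)→{2,4}; (4,5)→{4,5}. Safe: 3. Place at column 3.
Columns [1, 4, 2, 5, 3], r−c [0, -2, 1, -1, 2], r+c [2, 6, 5, 9, 8] are all distinct, so no two queens attack.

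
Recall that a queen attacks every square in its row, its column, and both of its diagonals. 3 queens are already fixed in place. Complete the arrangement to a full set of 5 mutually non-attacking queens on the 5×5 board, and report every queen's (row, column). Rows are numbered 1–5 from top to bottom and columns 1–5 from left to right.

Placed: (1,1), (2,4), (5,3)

Row 3: attacked by (1,1)→{1,3}; (2,4)→{3,4,5}; (5,3)→{1,3,5}. Safe: 2. Place at column 2.
Row 4: attacked by (1,1)→{1,4}; (2,4)→{2,4}; (3,2)→{1,2,3}; (5,3)→{2,3,4}. Safe: 5. Place at column 5.
Columns [1, 4, 2, 5, 3], r−c [0, -2, 1, -1, 2], r+c [2, 6, 5, 9, 8] are all distinct, so no two queens attack.

(1,1) (2,4) (3,2) (4,5) (5,3)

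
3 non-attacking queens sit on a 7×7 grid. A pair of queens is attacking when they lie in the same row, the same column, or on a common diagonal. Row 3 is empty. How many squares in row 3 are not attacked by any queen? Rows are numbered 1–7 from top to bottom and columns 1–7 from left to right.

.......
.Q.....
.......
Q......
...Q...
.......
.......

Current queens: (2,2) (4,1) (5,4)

2

(2,2) attacks row 3 at column 2 and diagonals 1, 3.
(4,1) attacks row 3 at column 1 and diagonals 2.
(5,4) attacks row 3 at column 4 and diagonals 2, 6.
Attacked columns: {1, 2, 3, 4, 6}. Safe: {5, 7}.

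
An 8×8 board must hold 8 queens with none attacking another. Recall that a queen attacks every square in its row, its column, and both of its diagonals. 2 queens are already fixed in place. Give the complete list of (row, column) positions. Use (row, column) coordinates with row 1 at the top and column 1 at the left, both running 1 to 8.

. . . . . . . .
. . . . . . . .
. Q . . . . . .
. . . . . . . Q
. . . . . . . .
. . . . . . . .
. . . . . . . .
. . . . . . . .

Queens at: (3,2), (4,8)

Row 1: attacked by (3,2)→{2,4}; (4,8)→{5,8}. Safe: 1, 3, 6, 7. Place at column 3.
Row 2: attacked by (1,3)→{2,3,4}; (3,2)→{1,2,3}; (4,8)→{6,8}. Safe: 5, 7. Place at column 5.
Row 5: attacked by (1,3)→{3,7}; (2,5)→{2,5,8}; (3,2)→{2,4}; (4,8)→{7,8}. Safe: 1, 6. Place at column 1.
Row 6: attacked by (1,3)→{3,8}; (2,5)→{1,5}; (3,2)→{2,5}; (4,8)→{6,8}; (5,1)→{1,2}. Safe: 4, 7. Place at column 7.
Row 7: attacked by (1,3)→{3}; (2,5)→{5}; (3,2)→{2,6}; (4,8)→{5,8}; (5,1)→{1,3}; (6,7)→{6,7,8}. Safe: 4. Place at column 4.
Row 8: attacked by (1,3)→{3}; (2,5)→{5}; (3,2)→{2,7}; (4,8)→{4,8}; (5,1)→{1,4}; (6,7)→{5,7}; (7,4)→{3,4,5}. Safe: 6. Place at column 6.
Columns [3, 5, 2, 8, 1, 7, 4, 6], r−c [-2, -3, 1, -4, 4, -1, 3, 2], r+c [4, 7, 5, 12, 6, 13, 11, 14] are all distinct, so no two queens attack.

(1,3) (2,5) (3,2) (4,8) (5,1) (6,7) (7,4) (8,6)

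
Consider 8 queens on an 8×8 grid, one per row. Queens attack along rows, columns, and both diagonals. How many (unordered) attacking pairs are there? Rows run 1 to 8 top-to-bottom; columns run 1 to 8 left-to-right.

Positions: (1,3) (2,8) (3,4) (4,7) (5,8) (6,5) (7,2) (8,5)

Same column: (2,8)–(5,8) (column 8); (6,5)–(8,5) (column 5).
Same diagonal: (4,7)–(5,8) (|4−5| = |7−8| = 1); (4,7)–(6,5) (|4−6| = |7−5| = 2); (5,8)–(8,5) (|5−8| = |8−5| = 3).
Total attacking pairs: 5.

5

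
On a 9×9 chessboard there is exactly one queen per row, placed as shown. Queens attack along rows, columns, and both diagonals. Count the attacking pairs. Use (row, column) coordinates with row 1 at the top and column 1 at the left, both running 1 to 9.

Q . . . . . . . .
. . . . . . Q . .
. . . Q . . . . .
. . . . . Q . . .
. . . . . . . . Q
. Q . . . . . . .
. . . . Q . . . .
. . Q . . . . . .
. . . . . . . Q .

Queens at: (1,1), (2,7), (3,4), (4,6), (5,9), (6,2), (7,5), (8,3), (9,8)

0

All columns are distinct and no two queens satisfy |Δrow| = |Δcol|, so no pair attacks.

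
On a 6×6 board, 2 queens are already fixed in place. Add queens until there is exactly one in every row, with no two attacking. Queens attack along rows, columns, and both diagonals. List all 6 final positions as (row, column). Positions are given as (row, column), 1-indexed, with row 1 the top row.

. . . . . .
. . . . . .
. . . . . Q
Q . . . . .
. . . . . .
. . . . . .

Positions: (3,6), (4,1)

(1,2) (2,4) (3,6) (4,1) (5,3) (6,5)

Row 1: attacked by (3,6)→{4,6}; (4,1)→{1,4}. Safe: 2, 3, 5. Place at column 2.
Row 2: attacked by (1,2)→{1,2,3}; (3,6)→{5,6}; (4,1)→{1,3}. Safe: 4. Place at column 4.
Row 5: attacked by (1,2)→{2,6}; (2,4)→{1,4}; (3,6)→{4,6}; (4,1)→{1,2}. Safe: 3, 5. Place at column 3.
Row 6: attacked by (1,2)→{2}; (2,4)→{4}; (3,6)→{3,6}; (4,1)→{1,3}; (5,3)→{2,3,4}. Safe: 5. Place at column 5.
Columns [2, 4, 6, 1, 3, 5], r−c [-1, -2, -3, 3, 2, 1], r+c [3, 6, 9, 5, 8, 11] are all distinct, so no two queens attack.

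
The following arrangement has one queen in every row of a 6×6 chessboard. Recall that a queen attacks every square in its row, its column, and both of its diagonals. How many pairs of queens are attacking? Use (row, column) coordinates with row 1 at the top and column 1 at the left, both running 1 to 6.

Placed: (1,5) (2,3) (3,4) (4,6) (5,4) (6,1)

Same column: (3,4)–(5,4) (column 4).
Same diagonal: (2,3)–(3,4) (|2−3| = |3−4| = 1); (3,4)–(6,1) (|3−6| = |4−1| = 3).
Total attacking pairs: 3.

3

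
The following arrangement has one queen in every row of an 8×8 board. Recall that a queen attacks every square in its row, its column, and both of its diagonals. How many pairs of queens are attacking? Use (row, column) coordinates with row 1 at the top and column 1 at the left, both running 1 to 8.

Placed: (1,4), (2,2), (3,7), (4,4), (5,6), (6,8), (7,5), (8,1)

2

Same column: (1,4)–(4,4) (column 4).
Same diagonal: (2,2)–(4,4) (|2−4| = |2−4| = 2).
Total attacking pairs: 2.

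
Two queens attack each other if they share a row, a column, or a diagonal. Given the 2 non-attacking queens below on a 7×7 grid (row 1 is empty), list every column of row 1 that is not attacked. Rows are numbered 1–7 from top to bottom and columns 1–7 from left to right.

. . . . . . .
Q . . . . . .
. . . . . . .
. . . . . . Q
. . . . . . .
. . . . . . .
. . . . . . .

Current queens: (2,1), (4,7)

columns 3, 5, 6

(2,1) attacks row 1 at column 1 and diagonals 2.
(4,7) attacks row 1 at column 7 and diagonals 4.
Attacked columns: {1, 2, 4, 7}. Safe: {3, 5, 6}.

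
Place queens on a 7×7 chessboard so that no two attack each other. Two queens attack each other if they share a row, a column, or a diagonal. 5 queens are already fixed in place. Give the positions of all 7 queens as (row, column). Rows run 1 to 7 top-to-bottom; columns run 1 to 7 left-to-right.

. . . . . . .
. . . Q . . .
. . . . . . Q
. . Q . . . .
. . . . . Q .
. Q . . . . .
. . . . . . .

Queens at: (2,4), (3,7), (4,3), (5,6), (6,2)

(1,1) (2,4) (3,7) (4,3) (5,6) (6,2) (7,5)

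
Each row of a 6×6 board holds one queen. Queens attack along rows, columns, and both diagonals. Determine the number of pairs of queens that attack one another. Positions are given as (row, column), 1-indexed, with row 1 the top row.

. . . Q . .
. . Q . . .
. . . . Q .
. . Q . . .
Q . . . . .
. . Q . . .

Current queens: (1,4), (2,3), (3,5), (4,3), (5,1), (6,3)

Same column: (2,3)–(4,3) (column 3); (2,3)–(6,3) (column 3); (4,3)–(6,3) (column 3).
Same diagonal: (1,4)–(2,3) (|1−2| = |4−3| = 1).
Total attacking pairs: 4.

4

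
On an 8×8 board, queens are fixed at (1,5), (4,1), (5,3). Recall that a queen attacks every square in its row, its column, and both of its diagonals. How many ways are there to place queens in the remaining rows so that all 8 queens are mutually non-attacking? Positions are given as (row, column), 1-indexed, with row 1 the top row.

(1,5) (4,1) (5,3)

Branch on row 2: col 2 → 0; col 7 → 1; col 8 → 1.
Sum: 0 + 1 + 1 = 2.

2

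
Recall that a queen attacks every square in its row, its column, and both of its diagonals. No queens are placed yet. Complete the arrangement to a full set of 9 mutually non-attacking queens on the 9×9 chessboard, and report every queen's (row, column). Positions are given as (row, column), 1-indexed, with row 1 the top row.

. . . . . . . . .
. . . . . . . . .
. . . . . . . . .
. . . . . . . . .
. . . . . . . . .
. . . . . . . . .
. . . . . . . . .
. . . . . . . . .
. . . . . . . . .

(1,4) (2,9) (3,5) (4,3) (5,1) (6,7) (7,2) (8,8) (9,6)

Row 1: Safe: 1, 2, 3, 4, 5, 6, 7, 8, 9. Place at column 4.
Row 2: attacked by (1,4)→{3,4,5}. Safe: 1, 2, 6, 7, 8, 9. Place at column 9.
Row 3: attacked by (1,4)→{2,4,6}; (2,9)→{8,9}. Safe: 1, 3, 5, 7. Place at column 5.
Row 4: attacked by (1,4)→{1,4,7}; (2,9)→{7,9}; (3,5)→{4,5,6}. Safe: 2, 3, 8. Place at column 3.
Row 5: attacked by (1,4)→{4,8}; (2,9)→{6,9}; (3,5)→{3,5,7}; (4,3)→{2,3,4}. Safe: 1. Place at column 1.
Row 6: attacked by (1,4)→{4,9}; (2,9)→{5,9}; (3,5)→{2,5,8}; (4,3)→{1,3,5}; (5,1)→{1,2}. Safe: 6, 7. Place at column 7.
Row 7: attacked by (1,4)→{4}; (2,9)→{4,9}; (3,5)→{1,5,9}; (4,3)→{3,6}; (5,1)→{1,3}; (6,7)→{6,7,8}. Safe: 2. Place at column 2.
Row 8: attacked by (1,4)→{4}; (2,9)→{3,9}; (3,5)→{5}; (4,3)→{3,7}; (5,1)→{1,4}; (6,7)→{5,7,9}; (7,2)→{1,2,3}. Safe: 6, 8. Place at column 8.
Row 9: attacked by (1,4)→{4}; (2,9)→{2,9}; (3,5)→{5}; (4,3)→{3,8}; (5,1)→{1,5}; (6,7)→{4,7}; (7,2)→{2,4}; (8,8)→{7,8,9}. Safe: 6. Place at column 6.
Columns [4, 9, 5, 3, 1, 7, 2, 8, 6], r−c [-3, -7, -2, 1, 4, -1, 5, 0, 3], r+c [5, 11, 8, 7, 6, 13, 9, 16, 15] are all distinct, so no two queens attack.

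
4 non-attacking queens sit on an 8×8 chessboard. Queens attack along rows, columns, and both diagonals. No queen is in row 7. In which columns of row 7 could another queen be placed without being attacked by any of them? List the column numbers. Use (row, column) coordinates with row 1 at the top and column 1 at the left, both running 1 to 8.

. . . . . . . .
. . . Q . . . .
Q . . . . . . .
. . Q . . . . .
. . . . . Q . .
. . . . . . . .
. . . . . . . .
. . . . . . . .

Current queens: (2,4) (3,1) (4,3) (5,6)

columns 2, 7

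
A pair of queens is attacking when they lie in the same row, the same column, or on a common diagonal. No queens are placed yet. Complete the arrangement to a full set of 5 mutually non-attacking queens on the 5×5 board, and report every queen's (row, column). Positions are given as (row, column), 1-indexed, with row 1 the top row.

(1,4) (2,2) (3,5) (4,3) (5,1)

Row 1: Safe: 1, 2, 3, 4, 5. Place at column 4.
Row 2: attacked by (1,4)→{3,4,5}. Safe: 1, 2. Place at column 2.
Row 3: attacked by (1,4)→{2,4}; (2,2)→{1,2,3}. Safe: 5. Place at column 5.
Row 4: attacked by (1,4)→{1,4}; (2,2)→{2,4}; (3,5)→{4,5}. Safe: 3. Place at column 3.
Row 5: attacked by (1,4)→{4}; (2,2)→{2,5}; (3,5)→{3,5}; (4,3)→{2,3,4}. Safe: 1. Place at column 1.
Columns [4, 2, 5, 3, 1], r−c [-3, 0, -2, 1, 4], r+c [5, 4, 8, 7, 6] are all distinct, so no two queens attack.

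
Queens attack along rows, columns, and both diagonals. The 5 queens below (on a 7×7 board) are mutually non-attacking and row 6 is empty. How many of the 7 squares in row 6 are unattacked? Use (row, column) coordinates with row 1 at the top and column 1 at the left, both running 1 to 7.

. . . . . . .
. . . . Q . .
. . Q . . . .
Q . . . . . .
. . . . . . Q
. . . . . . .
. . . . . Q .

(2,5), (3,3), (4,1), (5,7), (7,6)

2

(2,5) attacks row 6 at column 5 and diagonals 1.
(3,3) attacks row 6 at column 3 and diagonals 6.
(4,1) attacks row 6 at column 1 and diagonals 3.
(5,7) attacks row 6 at column 7 and diagonals 6.
(7,6) attacks row 6 at column 6 and diagonals 5, 7.
Attacked columns: {1, 3, 5, 6, 7}. Safe: {2, 4}.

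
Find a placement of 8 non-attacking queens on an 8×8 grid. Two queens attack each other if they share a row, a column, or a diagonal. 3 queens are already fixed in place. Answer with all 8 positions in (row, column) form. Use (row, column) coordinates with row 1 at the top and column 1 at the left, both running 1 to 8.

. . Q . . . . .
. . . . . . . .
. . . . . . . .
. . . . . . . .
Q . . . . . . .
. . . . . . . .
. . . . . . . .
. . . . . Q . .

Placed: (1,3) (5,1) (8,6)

(1,3) (2,5) (3,8) (4,4) (5,1) (6,7) (7,2) (8,6)

Row 2: attacked by (1,3)→{2,3,4}; (5,1)→{1,4}; (8,6)→{6}. Safe: 5, 7, 8. Place at column 5.
Row 3: attacked by (1,3)→{1,3,5}; (2,5)→{4,5,6}; (5,1)→{1,3}; (8,6)→{1,6}. Safe: 2, 7, 8. Place at column 8.
Row 4: attacked by (1,3)→{3,6}; (2,5)→{3,5,7}; (3,8)→{7,8}; (5,1)→{1,2}; (8,6)→{2,6}. Safe: 4. Place at column 4.
Row 6: attacked by (1,3)→{3,8}; (2,5)→{1,5}; (3,8)→{5,8}; (4,4)→{2,4,6}; (5,1)→{1,2}; (8,6)→{4,6,8}. Safe: 7. Place at column 7.
Row 7: attacked by (1,3)→{3}; (2,5)→{5}; (3,8)→{4,8}; (4,4)→{1,4,7}; (5,1)→{1,3}; (6,7)→{6,7,8}; (8,6)→{5,6,7}. Safe: 2. Place at column 2.
Columns [3, 5, 8, 4, 1, 7, 2, 6], r−c [-2, -3, -5, 0, 4, -1, 5, 2], r+c [4, 7, 11, 8, 6, 13, 9, 14] are all distinct, so no two queens attack.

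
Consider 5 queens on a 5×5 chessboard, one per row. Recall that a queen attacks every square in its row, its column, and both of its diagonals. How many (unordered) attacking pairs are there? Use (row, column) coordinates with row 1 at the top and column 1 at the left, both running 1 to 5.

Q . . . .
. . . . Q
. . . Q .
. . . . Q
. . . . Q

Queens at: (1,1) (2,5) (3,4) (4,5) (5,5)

6

Same column: (2,5)–(4,5) (column 5); (2,5)–(5,5) (column 5); (4,5)–(5,5) (column 5).
Same diagonal: (1,1)–(5,5) (|1−5| = |1−5| = 4); (2,5)–(3,4) (|2−3| = |5−4| = 1); (3,4)–(4,5) (|3−4| = |4−5| = 1).
Total attacking pairs: 6.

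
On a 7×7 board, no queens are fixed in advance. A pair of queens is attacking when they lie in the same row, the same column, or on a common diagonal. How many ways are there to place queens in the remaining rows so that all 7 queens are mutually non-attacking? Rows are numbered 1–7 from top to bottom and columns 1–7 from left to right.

40

Branch on row 1: col 1 → 4; col 2 → 7; col 3 → 6; col 4 → 6; col 5 → 6; col 6 → 7; col 7 → 4.
Sum: 4 + 7 + 6 + 6 + 6 + 7 + 4 = 40.
(This is the classic 7-queens count.)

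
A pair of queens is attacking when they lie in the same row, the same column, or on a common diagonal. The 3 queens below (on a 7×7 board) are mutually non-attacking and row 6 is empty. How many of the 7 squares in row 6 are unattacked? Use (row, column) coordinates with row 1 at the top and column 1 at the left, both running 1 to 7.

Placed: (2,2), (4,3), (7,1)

2

(2,2) attacks row 6 at column 2 and diagonals 6.
(4,3) attacks row 6 at column 3 and diagonals 1, 5.
(7,1) attacks row 6 at column 1 and diagonals 2.
Attacked columns: {1, 2, 3, 5, 6}. Safe: {4, 7}.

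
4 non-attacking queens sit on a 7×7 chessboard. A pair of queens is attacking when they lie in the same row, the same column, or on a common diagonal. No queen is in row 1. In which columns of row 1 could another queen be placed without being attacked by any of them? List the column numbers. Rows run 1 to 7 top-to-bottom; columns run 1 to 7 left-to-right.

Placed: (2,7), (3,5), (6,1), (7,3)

(2,7) attacks row 1 at column 7 and diagonals 6.
(3,5) attacks row 1 at column 5 and diagonals 3, 7.
(6,1) attacks row 1 at column 1 and diagonals 6.
(7,3) attacks row 1 at column 3.
Attacked columns: {1, 3, 5, 6, 7}. Safe: {2, 4}.

columns 2, 4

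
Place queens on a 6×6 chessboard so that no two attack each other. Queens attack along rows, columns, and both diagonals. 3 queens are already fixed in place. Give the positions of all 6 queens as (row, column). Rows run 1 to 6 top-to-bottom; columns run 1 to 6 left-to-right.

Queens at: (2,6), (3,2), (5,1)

Row 1: attacked by (2,6)→{5,6}; (3,2)→{2,4}; (5,1)→{1,5}. Safe: 3. Place at column 3.
Row 4: attacked by (1,3)→{3,6}; (2,6)→{4,6}; (3,2)→{1,2,3}; (5,1)→{1,2}. Safe: 5. Place at column 5.
Row 6: attacked by (1,3)→{3}; (2,6)→{2,6}; (3,2)→{2,5}; (4,5)→{3,5}; (5,1)→{1,2}. Safe: 4. Place at column 4.
Columns [3, 6, 2, 5, 1, 4], r−c [-2, -4, 1, -1, 4, 2], r+c [4, 8, 5, 9, 6, 10] are all distinct, so no two queens attack.

(1,3) (2,6) (3,2) (4,5) (5,1) (6,4)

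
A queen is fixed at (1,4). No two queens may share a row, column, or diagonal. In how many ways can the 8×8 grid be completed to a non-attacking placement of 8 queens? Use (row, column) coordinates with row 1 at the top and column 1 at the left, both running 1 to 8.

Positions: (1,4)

18

Branch on row 2: col 1 → 2; col 2 → 6; col 6 → 3; col 7 → 4; col 8 → 3.
Sum: 2 + 6 + 3 + 4 + 3 = 18.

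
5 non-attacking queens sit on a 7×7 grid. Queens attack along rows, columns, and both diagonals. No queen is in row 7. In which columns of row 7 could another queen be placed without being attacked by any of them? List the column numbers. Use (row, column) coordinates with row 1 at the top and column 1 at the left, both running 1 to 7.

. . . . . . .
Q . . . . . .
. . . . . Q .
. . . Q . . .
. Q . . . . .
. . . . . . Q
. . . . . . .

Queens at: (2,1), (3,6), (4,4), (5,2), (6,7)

columns 3, 5

(2,1) attacks row 7 at column 1 and diagonals 6.
(3,6) attacks row 7 at column 6 and diagonals 2.
(4,4) attacks row 7 at column 4 and diagonals 1, 7.
(5,2) attacks row 7 at column 2 and diagonals 4.
(6,7) attacks row 7 at column 7 and diagonals 6.
Attacked columns: {1, 2, 4, 6, 7}. Safe: {3, 5}.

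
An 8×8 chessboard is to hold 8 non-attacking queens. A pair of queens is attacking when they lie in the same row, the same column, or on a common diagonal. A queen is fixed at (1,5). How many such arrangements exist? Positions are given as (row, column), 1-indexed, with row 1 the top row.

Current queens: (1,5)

Branch on row 2: col 1 → 3; col 2 → 4; col 3 → 3; col 7 → 6; col 8 → 2.
Sum: 3 + 4 + 3 + 6 + 2 = 18.

18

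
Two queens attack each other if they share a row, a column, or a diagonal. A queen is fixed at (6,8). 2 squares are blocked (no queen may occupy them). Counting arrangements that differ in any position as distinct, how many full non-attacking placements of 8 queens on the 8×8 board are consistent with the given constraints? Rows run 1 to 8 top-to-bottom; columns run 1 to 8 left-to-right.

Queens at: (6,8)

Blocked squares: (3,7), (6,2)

Branch on row 1: col 1 → 0; col 2 → 1; col 4 → 1; col 5 → 4; col 6 → 1; col 7 → 1.
Sum: 0 + 1 + 1 + 4 + 1 + 1 = 8.

8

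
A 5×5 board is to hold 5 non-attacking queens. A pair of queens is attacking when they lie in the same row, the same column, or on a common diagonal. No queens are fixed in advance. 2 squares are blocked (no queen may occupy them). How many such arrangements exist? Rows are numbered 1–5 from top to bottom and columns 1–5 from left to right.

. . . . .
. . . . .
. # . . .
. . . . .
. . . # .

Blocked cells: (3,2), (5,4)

6

Branch on row 1: col 1 → 0; col 2 → 1; col 3 → 1; col 4 → 2; col 5 → 2.
Sum: 0 + 1 + 1 + 2 + 2 = 6.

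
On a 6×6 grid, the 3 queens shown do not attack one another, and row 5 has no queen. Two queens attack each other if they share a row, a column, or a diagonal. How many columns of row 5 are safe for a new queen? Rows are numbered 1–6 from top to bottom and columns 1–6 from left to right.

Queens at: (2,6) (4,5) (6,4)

(2,6) attacks row 5 at column 6 and diagonals 3.
(4,5) attacks row 5 at column 5 and diagonals 4, 6.
(6,4) attacks row 5 at column 4 and diagonals 3, 5.
Attacked columns: {3, 4, 5, 6}. Safe: {1, 2}.

2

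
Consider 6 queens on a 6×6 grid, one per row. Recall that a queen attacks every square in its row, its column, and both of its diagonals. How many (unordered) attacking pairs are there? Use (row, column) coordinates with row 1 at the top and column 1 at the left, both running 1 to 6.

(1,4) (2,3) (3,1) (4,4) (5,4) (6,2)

Same column: (1,4)–(4,4) (column 4); (1,4)–(5,4) (column 4); (4,4)–(5,4) (column 4).
Same diagonal: (1,4)–(2,3) (|1−2| = |4−3| = 1); (4,4)–(6,2) (|4−6| = |4−2| = 2).
Total attacking pairs: 5.

5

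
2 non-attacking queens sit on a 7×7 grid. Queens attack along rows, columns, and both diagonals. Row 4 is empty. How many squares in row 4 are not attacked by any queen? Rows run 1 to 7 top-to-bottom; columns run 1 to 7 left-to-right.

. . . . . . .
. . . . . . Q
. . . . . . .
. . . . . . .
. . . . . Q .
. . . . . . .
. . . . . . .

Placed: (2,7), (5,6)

(2,7) attacks row 4 at column 7 and diagonals 5.
(5,6) attacks row 4 at column 6 and diagonals 5, 7.
Attacked columns: {5, 6, 7}. Safe: {1, 2, 3, 4}.

4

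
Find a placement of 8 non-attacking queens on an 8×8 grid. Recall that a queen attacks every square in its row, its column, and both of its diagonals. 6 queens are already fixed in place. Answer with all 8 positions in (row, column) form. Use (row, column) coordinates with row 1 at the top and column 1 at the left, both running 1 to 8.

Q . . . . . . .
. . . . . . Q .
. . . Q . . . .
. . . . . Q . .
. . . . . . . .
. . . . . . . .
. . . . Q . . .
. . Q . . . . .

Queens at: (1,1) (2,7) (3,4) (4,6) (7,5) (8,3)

(1,1) (2,7) (3,4) (4,6) (5,8) (6,2) (7,5) (8,3)

Row 5: attacked by (1,1)→{1,5}; (2,7)→{4,7}; (3,4)→{2,4,6}; (4,6)→{5,6,7}; (7,5)→{3,5,7}; (8,3)→{3,6}. Safe: 8. Place at column 8.
Row 6: attacked by (1,1)→{1,6}; (2,7)→{3,7}; (3,4)→{1,4,7}; (4,6)→{4,6,8}; (5,8)→{7,8}; (7,5)→{4,5,6}; (8,3)→{1,3,5}. Safe: 2. Place at column 2.
Columns [1, 7, 4, 6, 8, 2, 5, 3], r−c [0, -5, -1, -2, -3, 4, 2, 5], r+c [2, 9, 7, 10, 13, 8, 12, 11] are all distinct, so no two queens attack.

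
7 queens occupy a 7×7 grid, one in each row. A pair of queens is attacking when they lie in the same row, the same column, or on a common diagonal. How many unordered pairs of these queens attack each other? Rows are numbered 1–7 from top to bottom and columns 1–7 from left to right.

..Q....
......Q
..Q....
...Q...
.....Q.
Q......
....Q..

2

Same column: (1,3)–(3,3) (column 3).
Same diagonal: (3,3)–(4,4) (|3−4| = |3−4| = 1).
Total attacking pairs: 2.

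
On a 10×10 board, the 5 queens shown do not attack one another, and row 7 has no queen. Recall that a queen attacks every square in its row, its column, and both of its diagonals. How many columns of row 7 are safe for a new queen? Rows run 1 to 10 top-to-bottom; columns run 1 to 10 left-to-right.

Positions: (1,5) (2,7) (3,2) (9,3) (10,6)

(1,5) attacks row 7 at column 5.
(2,7) attacks row 7 at column 7 and diagonals 2.
(3,2) attacks row 7 at column 2 and diagonals 6.
(9,3) attacks row 7 at column 3 and diagonals 1, 5.
(10,6) attacks row 7 at column 6 and diagonals 3, 9.
Attacked columns: {1, 2, 3, 5, 6, 7, 9}. Safe: {4, 8, 10}.

3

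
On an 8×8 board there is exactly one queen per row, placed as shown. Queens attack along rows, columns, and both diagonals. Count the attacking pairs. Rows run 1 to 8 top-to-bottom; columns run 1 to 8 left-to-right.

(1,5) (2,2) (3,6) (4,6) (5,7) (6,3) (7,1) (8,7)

Same column: (3,6)–(4,6) (column 6); (5,7)–(8,7) (column 7).
Same diagonal: (3,6)–(6,3) (|3−6| = |6−3| = 3); (4,6)–(5,7) (|4−5| = |6−7| = 1).
Total attacking pairs: 4.

4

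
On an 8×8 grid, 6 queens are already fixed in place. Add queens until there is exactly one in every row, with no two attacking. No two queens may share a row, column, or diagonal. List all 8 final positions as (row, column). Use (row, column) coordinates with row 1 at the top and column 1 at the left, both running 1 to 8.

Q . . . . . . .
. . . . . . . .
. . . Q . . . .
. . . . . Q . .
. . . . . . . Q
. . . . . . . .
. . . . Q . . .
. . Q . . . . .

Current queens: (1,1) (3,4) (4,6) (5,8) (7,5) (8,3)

Row 2: attacked by (1,1)→{1,2}; (3,4)→{3,4,5}; (4,6)→{4,6,8}; (5,8)→{5,8}; (7,5)→{5}; (8,3)→{3}. Safe: 7. Place at column 7.
Row 6: attacked by (1,1)→{1,6}; (2,7)→{3,7}; (3,4)→{1,4,7}; (4,6)→{4,6,8}; (5,8)→{7,8}; (7,5)→{4,5,6}; (8,3)→{1,3,5}. Safe: 2. Place at column 2.
Columns [1, 7, 4, 6, 8, 2, 5, 3], r−c [0, -5, -1, -2, -3, 4, 2, 5], r+c [2, 9, 7, 10, 13, 8, 12, 11] are all distinct, so no two queens attack.

(1,1) (2,7) (3,4) (4,6) (5,8) (6,2) (7,5) (8,3)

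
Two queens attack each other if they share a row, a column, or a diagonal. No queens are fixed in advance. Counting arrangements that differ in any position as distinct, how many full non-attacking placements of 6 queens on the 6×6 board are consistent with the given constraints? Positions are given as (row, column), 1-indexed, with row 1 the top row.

Branch on row 1: col 1 → 0; col 2 → 1; col 3 → 1; col 4 → 1; col 5 → 1; col 6 → 0.
Sum: 0 + 1 + 1 + 1 + 1 + 0 = 4.
(This is the classic 6-queens count.)

4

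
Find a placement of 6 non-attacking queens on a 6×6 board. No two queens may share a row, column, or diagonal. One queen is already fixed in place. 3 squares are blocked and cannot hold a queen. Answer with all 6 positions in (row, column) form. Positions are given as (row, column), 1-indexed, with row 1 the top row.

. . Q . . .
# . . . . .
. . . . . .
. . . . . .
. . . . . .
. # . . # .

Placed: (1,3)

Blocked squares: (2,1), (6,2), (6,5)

(1,3) (2,6) (3,2) (4,5) (5,1) (6,4)

Row 2: attacked by (1,3)→{2,3,4}. Blocked: 1. Safe: 5, 6. Place at column 6.
Row 3: attacked by (1,3)→{1,3,5}; (2,6)→{5,6}. Safe: 2, 4. Place at column 2.
Row 4: attacked by (1,3)→{3,6}; (2,6)→{4,6}; (3,2)→{1,2,3}. Safe: 5. Place at column 5.
Row 5: attacked by (1,3)→{3}; (2,6)→{3,6}; (3,2)→{2,4}; (4,5)→{4,5,6}. Safe: 1. Place at column 1.
Row 6: attacked by (1,3)→{3}; (2,6)→{2,6}; (3,2)→{2,5}; (4,5)→{3,5}; (5,1)→{1,2}. Blocked: 2,5. Safe: 4. Place at column 4.
Columns [3, 6, 2, 5, 1, 4], r−c [-2, -4, 1, -1, 4, 2], r+c [4, 8, 5, 9, 6, 10] are all distinct, so no two queens attack.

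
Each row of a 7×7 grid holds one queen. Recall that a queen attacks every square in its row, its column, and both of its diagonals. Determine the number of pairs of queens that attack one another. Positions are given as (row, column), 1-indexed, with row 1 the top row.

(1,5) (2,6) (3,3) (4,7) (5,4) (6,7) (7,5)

4

Same column: (1,5)–(7,5) (column 5); (4,7)–(6,7) (column 7).
Same diagonal: (1,5)–(2,6) (|1−2| = |5−6| = 1); (1,5)–(3,3) (|1−3| = |5−3| = 2).
Total attacking pairs: 4.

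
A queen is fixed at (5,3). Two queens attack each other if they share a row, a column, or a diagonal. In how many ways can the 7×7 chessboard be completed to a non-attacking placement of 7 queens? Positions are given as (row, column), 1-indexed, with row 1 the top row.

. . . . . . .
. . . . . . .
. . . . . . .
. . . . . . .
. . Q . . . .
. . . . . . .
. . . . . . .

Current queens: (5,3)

6

Branch on row 1: col 1 → 1; col 2 → 1; col 4 → 1; col 5 → 2; col 6 → 1.
Sum: 1 + 1 + 1 + 2 + 1 = 6.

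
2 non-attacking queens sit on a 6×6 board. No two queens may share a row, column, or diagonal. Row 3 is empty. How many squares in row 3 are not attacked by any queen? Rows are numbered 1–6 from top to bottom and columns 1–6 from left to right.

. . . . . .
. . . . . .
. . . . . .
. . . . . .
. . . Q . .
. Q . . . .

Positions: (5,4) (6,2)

2

(5,4) attacks row 3 at column 4 and diagonals 2, 6.
(6,2) attacks row 3 at column 2 and diagonals 5.
Attacked columns: {2, 4, 5, 6}. Safe: {1, 3}.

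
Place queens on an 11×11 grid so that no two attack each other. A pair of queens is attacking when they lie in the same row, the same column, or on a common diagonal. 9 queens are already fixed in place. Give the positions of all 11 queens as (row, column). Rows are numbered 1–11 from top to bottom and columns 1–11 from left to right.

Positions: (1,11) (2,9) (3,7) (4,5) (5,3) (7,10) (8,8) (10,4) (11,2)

Row 6: attacked by (1,11)→{6,11}; (2,9)→{5,9}; (3,7)→{4,7,10}; (4,5)→{3,5,7}; (5,3)→{2,3,4}; (7,10)→{9,10,11}; (8,8)→{6,8,10}; (10,4)→{4,8}; (11,2)→{2,7}. Safe: 1. Place at column 1.
Row 9: attacked by (1,11)→{3,11}; (2,9)→{2,9}; (3,7)→{1,7}; (4,5)→{5,10}; (5,3)→{3,7}; (6,1)→{1,4}; (7,10)→{8,10}; (8,8)→{7,8,9}; (10,4)→{3,4,5}; (11,2)→{2,4}. Safe: 6. Place at column 6.
Columns [11, 9, 7, 5, 3, 1, 10, 8, 6, 4, 2], r−c [-10, -7, -4, -1, 2, 5, -3, 0, 3, 6, 9], r+c [12, 11, 10, 9, 8, 7, 17, 16, 15, 14, 13] are all distinct, so no two queens attack.

(1,11) (2,9) (3,7) (4,5) (5,3) (6,1) (7,10) (8,8) (9,6) (10,4) (11,2)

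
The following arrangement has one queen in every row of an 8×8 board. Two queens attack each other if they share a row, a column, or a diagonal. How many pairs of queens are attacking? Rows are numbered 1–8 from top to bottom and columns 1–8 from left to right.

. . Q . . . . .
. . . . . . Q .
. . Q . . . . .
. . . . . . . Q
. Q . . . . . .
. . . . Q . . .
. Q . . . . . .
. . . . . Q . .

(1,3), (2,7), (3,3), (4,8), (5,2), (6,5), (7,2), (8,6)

3

Same column: (1,3)–(3,3) (column 3); (5,2)–(7,2) (column 2).
Same diagonal: (2,7)–(7,2) (|2−7| = |7−2| = 5).
Total attacking pairs: 3.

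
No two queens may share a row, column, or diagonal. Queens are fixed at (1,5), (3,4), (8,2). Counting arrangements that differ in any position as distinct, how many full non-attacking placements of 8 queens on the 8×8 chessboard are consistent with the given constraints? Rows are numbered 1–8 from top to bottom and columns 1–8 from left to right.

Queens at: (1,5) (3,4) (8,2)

Branch on row 2: col 1 → 0; col 7 → 1.
Sum: 0 + 1 = 1.

1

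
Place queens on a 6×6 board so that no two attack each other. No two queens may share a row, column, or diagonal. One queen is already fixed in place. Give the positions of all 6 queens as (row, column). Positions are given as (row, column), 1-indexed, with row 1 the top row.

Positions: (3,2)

(1,3) (2,6) (3,2) (4,5) (5,1) (6,4)

Row 1: attacked by (3,2)→{2,4}. Safe: 1, 3, 5, 6. Place at column 3.
Row 2: attacked by (1,3)→{2,3,4}; (3,2)→{1,2,3}. Safe: 5, 6. Place at column 6.
Row 4: attacked by (1,3)→{3,6}; (2,6)→{4,6}; (3,2)→{1,2,3}. Safe: 5. Place at column 5.
Row 5: attacked by (1,3)→{3}; (2,6)→{3,6}; (3,2)→{2,4}; (4,5)→{4,5,6}. Safe: 1. Place at column 1.
Row 6: attacked by (1,3)→{3}; (2,6)→{2,6}; (3,2)→{2,5}; (4,5)→{3,5}; (5,1)→{1,2}. Safe: 4. Place at column 4.
Columns [3, 6, 2, 5, 1, 4], r−c [-2, -4, 1, -1, 4, 2], r+c [4, 8, 5, 9, 6, 10] are all distinct, so no two queens attack.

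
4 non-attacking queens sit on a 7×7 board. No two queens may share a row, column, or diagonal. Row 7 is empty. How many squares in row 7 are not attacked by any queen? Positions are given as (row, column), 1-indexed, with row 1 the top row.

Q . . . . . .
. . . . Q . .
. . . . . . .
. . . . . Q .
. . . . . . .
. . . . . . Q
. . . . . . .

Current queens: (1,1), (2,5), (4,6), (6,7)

(1,1) attacks row 7 at column 1 and diagonals 7.
(2,5) attacks row 7 at column 5.
(4,6) attacks row 7 at column 6 and diagonals 3.
(6,7) attacks row 7 at column 7 and diagonals 6.
Attacked columns: {1, 3, 5, 6, 7}. Safe: {2, 4}.

2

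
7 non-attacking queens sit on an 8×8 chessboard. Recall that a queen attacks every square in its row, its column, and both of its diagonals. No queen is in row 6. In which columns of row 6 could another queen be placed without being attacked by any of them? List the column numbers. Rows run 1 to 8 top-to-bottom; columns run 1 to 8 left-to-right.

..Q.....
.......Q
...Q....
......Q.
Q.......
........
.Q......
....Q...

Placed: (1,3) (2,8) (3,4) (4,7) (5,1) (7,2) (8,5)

(1,3) attacks row 6 at column 3 and diagonals 8.
(2,8) attacks row 6 at column 8 and diagonals 4.
(3,4) attacks row 6 at column 4 and diagonals 1, 7.
(4,7) attacks row 6 at column 7 and diagonals 5.
(5,1) attacks row 6 at column 1 and diagonals 2.
(7,2) attacks row 6 at column 2 and diagonals 1, 3.
(8,5) attacks row 6 at column 5 and diagonals 3, 7.
Attacked columns: {1, 2, 3, 4, 5, 7, 8}. Safe: {6}.

columns 6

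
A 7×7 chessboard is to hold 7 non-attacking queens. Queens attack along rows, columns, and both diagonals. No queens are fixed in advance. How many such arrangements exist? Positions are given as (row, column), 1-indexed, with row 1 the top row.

Branch on row 1: col 1 → 4; col 2 → 7; col 3 → 6; col 4 → 6; col 5 → 6; col 6 → 7; col 7 → 4.
Sum: 4 + 7 + 6 + 6 + 6 + 7 + 4 = 40.
(This is the classic 7-queens count.)

40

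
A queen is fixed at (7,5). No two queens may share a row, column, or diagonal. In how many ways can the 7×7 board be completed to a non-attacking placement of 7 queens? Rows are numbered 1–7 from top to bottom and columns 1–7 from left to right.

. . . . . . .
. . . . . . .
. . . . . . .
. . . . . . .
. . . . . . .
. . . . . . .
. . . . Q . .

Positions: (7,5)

6

Branch on row 1: col 1 → 1; col 2 → 1; col 3 → 2; col 4 → 1; col 6 → 0; col 7 → 1.
Sum: 1 + 1 + 2 + 1 + 0 + 1 = 6.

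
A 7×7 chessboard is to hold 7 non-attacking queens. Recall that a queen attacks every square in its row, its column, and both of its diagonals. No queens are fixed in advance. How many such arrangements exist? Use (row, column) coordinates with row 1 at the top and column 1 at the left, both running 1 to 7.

Branch on row 1: col 1 → 4; col 2 → 7; col 3 → 6; col 4 → 6; col 5 → 6; col 6 → 7; col 7 → 4.
Sum: 4 + 7 + 6 + 6 + 6 + 7 + 4 = 40.
(This is the classic 7-queens count.)

40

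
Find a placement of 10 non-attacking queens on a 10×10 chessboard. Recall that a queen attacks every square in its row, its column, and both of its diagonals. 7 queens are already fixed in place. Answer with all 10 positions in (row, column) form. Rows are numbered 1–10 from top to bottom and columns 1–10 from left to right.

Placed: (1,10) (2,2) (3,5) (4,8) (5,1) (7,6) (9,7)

Row 6: attacked by (1,10)→{5,10}; (2,2)→{2,6}; (3,5)→{2,5,8}; (4,8)→{6,8,10}; (5,1)→{1,2}; (7,6)→{5,6,7}; (9,7)→{4,7,10}. Safe: 3, 9. Place at column 3.
Row 8: attacked by (1,10)→{3,10}; (2,2)→{2,8}; (3,5)→{5,10}; (4,8)→{4,8}; (5,1)→{1,4}; (6,3)→{1,3,5}; (7,6)→{5,6,7}; (9,7)→{6,7,8}. Safe: 9. Place at column 9.
Row 10: attacked by (1,10)→{1,10}; (2,2)→{2,10}; (3,5)→{5}; (4,8)→{2,8}; (5,1)→{1,6}; (6,3)→{3,7}; (7,6)→{3,6,9}; (8,9)→{7,9}; (9,7)→{6,7,8}. Safe: 4. Place at column 4.
Columns [10, 2, 5, 8, 1, 3, 6, 9, 7, 4], r−c [-9, 0, -2, -4, 4, 3, 1, -1, 2, 6], r+c [11, 4, 8, 12, 6, 9, 13, 17, 16, 14] are all distinct, so no two queens attack.

(1,10) (2,2) (3,5) (4,8) (5,1) (6,3) (7,6) (8,9) (9,7) (10,4)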